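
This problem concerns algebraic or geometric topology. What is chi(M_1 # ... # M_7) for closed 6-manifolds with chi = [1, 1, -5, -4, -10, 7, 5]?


For n-manifolds: chi(A#B) = chi(A) + chi(B) - chi(S^6).
chi(S^6) = 1 + (-1)^6 = 2.
chi(#) = (sum chi_i) - (7-1)*chi(S^6) = -5 - 6*2 = -17

-17


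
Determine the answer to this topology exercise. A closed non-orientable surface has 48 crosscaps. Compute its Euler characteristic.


For a non-orientable closed surface with k crosscaps: chi = 2 - k.
Here k = 48.
chi = 2 - 48 = -46

-46


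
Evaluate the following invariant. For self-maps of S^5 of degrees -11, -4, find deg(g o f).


Degree is multiplicative under composition: deg(g o f) = deg(g) * deg(f).
= -4 * -11 = 44

44


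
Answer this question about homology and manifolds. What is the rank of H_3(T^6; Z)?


By the Kunneth formula, b_k(T^n) = C(n,k).
b_3(T^6) = C(6,3).
C(6,3) = 6!/(3!*3!) = 20

20


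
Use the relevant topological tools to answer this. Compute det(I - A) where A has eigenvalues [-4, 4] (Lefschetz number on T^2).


For a torus self-map: L(f) = det(I - A) where A acts on H_1.
L(f) = (1--4) * (1-4) = 5 * -3 = -15

-15


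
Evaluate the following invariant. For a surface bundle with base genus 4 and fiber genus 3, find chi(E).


For a fiber bundle F -> E -> B (with CW structure): chi(E) = chi(B) * chi(F).
chi(Sigma_4) = -6, chi(Sigma_3) = -4.
chi(E) = (-6) * (-4) = 24

24


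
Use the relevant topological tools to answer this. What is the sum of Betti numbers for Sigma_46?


For Sigma_46: b_0 = 1, b_1 = 2g = 92, b_2 = 1.
Total = 1 + 92 + 1 = 94

94


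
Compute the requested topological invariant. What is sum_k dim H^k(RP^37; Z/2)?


H^k(RP^37; Z/2) = Z/2 for each 0 <= k <= 37.
Total dimension = 37 + 1 = 38

38


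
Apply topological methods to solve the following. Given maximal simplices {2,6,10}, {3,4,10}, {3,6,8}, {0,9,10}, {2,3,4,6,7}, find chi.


Enumerate all faces; f-vector: f_0=9, f_1=19, f_2=14, f_3=5, f_4=1.
chi = sum (-1)^k f_k = 0

0


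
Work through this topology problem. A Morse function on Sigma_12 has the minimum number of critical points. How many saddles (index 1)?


A perfect Morse function has m_k = b_k.
For Sigma_12: b_0=1, b_1=2g=24, b_2=1.
Saddles m_1 = 2g = 24

24


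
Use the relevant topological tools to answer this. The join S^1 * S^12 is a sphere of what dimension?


Join of spheres: S^m * S^n = S^{m+n+1}.
dim = 1 + 12 + 1 = 14

14


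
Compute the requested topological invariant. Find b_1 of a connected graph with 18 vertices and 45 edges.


For a connected graph: rank(pi_1) = b_1 = E - V + 1 = 1 - chi.
chi = V - E = 18 - 45 = -27.
rank = 1 - (-27) = 45 - 18 + 1 = 28

28


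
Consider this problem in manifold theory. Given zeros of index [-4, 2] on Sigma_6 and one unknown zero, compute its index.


Poincare-Hopf: sum of indices = chi(M).
chi(Sigma_6) = 2 - 2*6 = -10.
Sum of known indices = -2.
x = chi - (sum known) = -10 - (-2) = -8

-8


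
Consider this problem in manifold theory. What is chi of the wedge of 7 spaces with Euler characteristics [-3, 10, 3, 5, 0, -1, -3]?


chi(A v B) = chi(A) + chi(B) - 1 (one point identified).
For 7 spaces: chi = (sum chi_i) - (7 - 1).
sum = 11; chi = 11 - 6 = 5

5


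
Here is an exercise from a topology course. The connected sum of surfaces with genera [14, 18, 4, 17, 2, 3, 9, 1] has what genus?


Genus is additive under connected sum of orientable surfaces.
g = 14 + 18 + 4 + 17 + 2 + 3 + 9 + 1 = 68

68


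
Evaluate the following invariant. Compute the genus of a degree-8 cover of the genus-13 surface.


For an n-sheeted cover: chi(E) = n * chi(B).
chi(Sigma_13) = 2 - 2*13 = -24.
chi(E) = 8 * (-24) = -192.
genus(E) = (2 - chi(E))/2 = (2 - (-192))/2 = 194/2 = 97

97


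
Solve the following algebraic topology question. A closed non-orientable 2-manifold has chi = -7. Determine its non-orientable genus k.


chi = 2 - k for closed non-orientable surfaces with k crosscaps.
-7 = 2 - k
k = 2 - (-7) = 9

9


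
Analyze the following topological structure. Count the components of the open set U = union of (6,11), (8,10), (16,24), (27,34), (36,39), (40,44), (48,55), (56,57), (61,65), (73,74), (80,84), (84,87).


Sort and merge overlapping open intervals.
Merged: (6,11), (16,24), (27,34), (36,39), (40,44), (48,55), (56,57), (61,65), (73,74), (80,84), (84,87).
Number of components = 11

11


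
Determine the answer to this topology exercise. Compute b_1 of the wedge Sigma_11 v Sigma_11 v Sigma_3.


For a wedge X v Y: reduced H_k(X v Y) = H_k(X) + H_k(Y).
Each Sigma_g contributes b_1 = 2g.
b_1 = 22 + 22 + 6 = 50

50


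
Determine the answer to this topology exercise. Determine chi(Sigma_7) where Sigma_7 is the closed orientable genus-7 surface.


For a closed orientable surface of genus g: chi = 2 - 2g.
Here g = 7.
chi = 2 - 2*7 = 2 - 14 = -12

-12


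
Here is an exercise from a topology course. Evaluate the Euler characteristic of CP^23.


CP^23 has one cell in each even dimension 0, 2, ..., 2*23 (23+1 cells total).
All cells are even-dimensional, so chi = number of cells.
chi = 23 + 1 = 24

24


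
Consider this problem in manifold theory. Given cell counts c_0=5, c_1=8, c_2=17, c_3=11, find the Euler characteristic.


chi = sum_k (-1)^k c_k.
= (-1)^0*5 + (-1)^1*8 + (-1)^2*17 + (-1)^3*11
= (5) + (-8) + (17) + (-11)
= 3

3


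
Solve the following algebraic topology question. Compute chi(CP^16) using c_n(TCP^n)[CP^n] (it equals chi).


For any closed oriented manifold, <e(TM),[M]> = chi(M).
chi(CP^16) = 16+1 = 17

17


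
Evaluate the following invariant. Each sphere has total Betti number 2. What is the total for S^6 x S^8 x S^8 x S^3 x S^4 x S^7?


Total Betti number is multiplicative under products.
Each S^d (d>=1) has total Betti number 2.
There are 6 sphere factors.
Total = 2^6 = 64

64


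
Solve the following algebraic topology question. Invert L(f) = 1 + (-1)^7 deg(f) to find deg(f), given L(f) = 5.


L(f) = 1 + (-1)^7 deg(f) on S^7.
5 = 1 + (-1)^7 * deg(f)
(-1)^7 * deg(f) = 4
deg(f) = -4

-4


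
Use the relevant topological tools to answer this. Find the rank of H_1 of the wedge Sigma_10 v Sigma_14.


For a wedge: H_1(A v B) = H_1(A) + H_1(B).
b_1(Sigma_10) = 20, b_1(Sigma_14) = 28.
b_1 = 20 + 28 = 48

48


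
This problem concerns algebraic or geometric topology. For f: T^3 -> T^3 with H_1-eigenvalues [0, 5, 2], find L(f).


For a torus self-map: L(f) = det(I - A) where A acts on H_1.
L(f) = (1-0) * (1-5) * (1-2) = 1 * -4 * -1 = 4

4


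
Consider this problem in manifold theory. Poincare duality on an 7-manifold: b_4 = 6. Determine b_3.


Poincare duality for closed orientable n-manifolds: b_k = b_{n-k}.
Here n = 7, so b_3 = b_4 = 6

6


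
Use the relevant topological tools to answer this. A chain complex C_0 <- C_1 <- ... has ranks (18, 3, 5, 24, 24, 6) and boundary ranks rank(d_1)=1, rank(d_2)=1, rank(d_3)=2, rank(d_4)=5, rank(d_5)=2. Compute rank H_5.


rank H_k = rank(ker d_k) - rank(im d_{k+1}).
rank(ker d_5) = rank(C_5) - rank(d_5) = 6 - 2 = 4.
rank(im d_{5+1}) = 0.
rank H_5 = 4 - 0 = 4

4


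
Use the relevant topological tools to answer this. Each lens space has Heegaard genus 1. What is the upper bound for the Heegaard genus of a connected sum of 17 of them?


Heegaard genus satisfies g(A#B) <= g(A) + g(B).
Each lens space has g = 1.
Upper bound: 17 * 1 = 17

17


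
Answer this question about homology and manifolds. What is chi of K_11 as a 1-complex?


K_11: V = 11, E = C(11,2) = 55.
chi = V - E = 11 - 55 = -44

-44


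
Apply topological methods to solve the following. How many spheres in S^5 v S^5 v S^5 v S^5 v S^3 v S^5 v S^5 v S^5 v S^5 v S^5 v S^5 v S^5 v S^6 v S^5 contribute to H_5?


For a wedge of spheres, H_k (k>0) is free on one generator per sphere of dimension k.
Spheres of dimension 5: count = 12.
b_5 = 12

12


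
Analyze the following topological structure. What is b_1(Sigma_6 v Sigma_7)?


For a wedge: H_1(A v B) = H_1(A) + H_1(B).
b_1(Sigma_6) = 12, b_1(Sigma_7) = 14.
b_1 = 12 + 14 = 26

26


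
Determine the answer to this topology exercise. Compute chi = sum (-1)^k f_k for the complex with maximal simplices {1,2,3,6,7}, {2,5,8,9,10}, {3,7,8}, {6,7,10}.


Enumerate all faces; f-vector: f_0=9, f_1=24, f_2=22, f_3=10, f_4=2.
chi = sum (-1)^k f_k = -1

-1


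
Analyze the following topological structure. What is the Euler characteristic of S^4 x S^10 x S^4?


chi is multiplicative: chi(X x Y) = chi(X) chi(Y).
Each even-dim sphere has chi = 2. There are 3 factors.
chi = 2^3 = 8

8


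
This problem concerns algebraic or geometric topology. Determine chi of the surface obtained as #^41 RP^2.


For a non-orientable closed surface with k crosscaps: chi = 2 - k.
Here k = 41.
chi = 2 - 41 = -39

-39


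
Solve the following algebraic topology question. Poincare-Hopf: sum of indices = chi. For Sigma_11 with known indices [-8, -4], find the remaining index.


Poincare-Hopf: sum of indices = chi(M).
chi(Sigma_11) = 2 - 2*11 = -20.
Sum of known indices = -12.
x = chi - (sum known) = -20 - (-12) = -8

-8


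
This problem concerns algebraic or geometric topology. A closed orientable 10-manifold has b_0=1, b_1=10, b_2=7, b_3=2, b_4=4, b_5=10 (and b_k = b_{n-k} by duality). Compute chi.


By Poincare duality b_k = b_{10-k}, so full Betti numbers: b_0=1, b_1=10, b_2=7, b_3=2, b_4=4, b_5=10, b_6=4, b_7=2, b_8=7, b_9=10, b_10=1.
chi = sum (-1)^k b_k = -10

-10


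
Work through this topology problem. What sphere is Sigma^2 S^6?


Each suspension raises dimension by 1: Sigma S^n = S^{n+1}.
Sigma^2 S^6 = S^{6+2} = S^8

8


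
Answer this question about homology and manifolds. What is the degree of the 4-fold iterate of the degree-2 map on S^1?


deg(f) = 2. Degree is multiplicative: deg(f^4) = (deg f)^4.
deg(f^4) = (2)^4 = 16

16


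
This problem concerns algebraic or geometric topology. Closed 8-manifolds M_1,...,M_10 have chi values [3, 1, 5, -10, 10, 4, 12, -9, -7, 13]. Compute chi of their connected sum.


For n-manifolds: chi(A#B) = chi(A) + chi(B) - chi(S^8).
chi(S^8) = 1 + (-1)^8 = 2.
chi(#) = (sum chi_i) - (10-1)*chi(S^8) = 22 - 9*2 = 4

4


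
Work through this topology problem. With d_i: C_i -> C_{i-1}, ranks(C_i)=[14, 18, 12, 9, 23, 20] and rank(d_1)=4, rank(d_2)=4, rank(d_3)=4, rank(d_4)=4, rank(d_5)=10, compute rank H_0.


rank H_k = rank(ker d_k) - rank(im d_{k+1}).
rank(ker d_0) = rank(C_0) - rank(d_0) = 14 - 0 = 14.
rank(im d_{0+1}) = 4.
rank H_0 = 14 - 4 = 10

10


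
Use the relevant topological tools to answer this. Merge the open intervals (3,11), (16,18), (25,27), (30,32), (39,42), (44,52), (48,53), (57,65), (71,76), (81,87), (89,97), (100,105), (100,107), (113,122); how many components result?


Sort and merge overlapping open intervals.
Merged: (3,11), (16,18), (25,27), (30,32), (39,42), (44,53), (57,65), (71,76), (81,87), (89,97), (100,107), (113,122).
Number of components = 12

12


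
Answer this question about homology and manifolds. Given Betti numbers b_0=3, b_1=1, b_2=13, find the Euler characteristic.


chi = sum_k (-1)^k b_k.
= (3) + (-1) + (13)
= 15

15


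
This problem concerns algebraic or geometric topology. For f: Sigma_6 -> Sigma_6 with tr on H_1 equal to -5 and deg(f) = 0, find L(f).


L(f) = tr(f_0*) - tr(f_1*) + tr(f_2*).
= 1 - (-5) + (0)
= 6

6


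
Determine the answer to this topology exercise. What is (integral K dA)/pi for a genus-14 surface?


Gauss-Bonnet: integral K dA = 2*pi*chi(M).
chi(Sigma_14) = 2 - 2*14 = -26.
(integral K dA)/pi = 2*chi = 2*(-26) = -52

-52


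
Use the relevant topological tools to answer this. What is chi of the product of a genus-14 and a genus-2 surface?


chi(Sigma_14) = 2 - 2*14 = -26
chi(Sigma_2) = 2 - 2*2 = -2
chi(product) = (-26) * (-2) = 52

52


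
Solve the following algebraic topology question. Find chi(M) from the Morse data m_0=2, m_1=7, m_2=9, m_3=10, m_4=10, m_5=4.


Morse theory: chi(M) = sum_k (-1)^k m_k where m_k = #(index-k critical points).
= (2) + (-7) + (9) + (-10) + (10) + (-4) = 0

0


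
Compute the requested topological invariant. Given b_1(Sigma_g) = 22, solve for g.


For a closed orientable surface: b_1 = 2g.
22 = 2g
g = 22 / 2 = 11

11


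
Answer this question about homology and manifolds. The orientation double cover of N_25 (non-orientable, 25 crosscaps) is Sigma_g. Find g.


chi(N_25) = 2 - 25 = -23.
Double cover: chi(Sigma_g) = 2 * chi(N_25) = 2*(-23) = -46.
2 - 2g = -46, so g = (2 - (-46))/2 = 48/2 = 24

24


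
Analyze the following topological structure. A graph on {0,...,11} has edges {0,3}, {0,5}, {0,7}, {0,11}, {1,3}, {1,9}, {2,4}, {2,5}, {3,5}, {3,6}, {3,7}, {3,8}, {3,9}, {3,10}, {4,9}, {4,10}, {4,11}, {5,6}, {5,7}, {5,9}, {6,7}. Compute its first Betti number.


b_1 = E - V + (number of components).
E = 21, V = 12, components = 1.
b_1 = 21 - 12 + 1 = 10

10


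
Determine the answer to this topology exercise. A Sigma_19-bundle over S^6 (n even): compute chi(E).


chi(S^6) = 2 (n even), chi(Sigma_19) = 2 - 2*19 = -36.
chi(E) = 2 * (-36) = -72

-72


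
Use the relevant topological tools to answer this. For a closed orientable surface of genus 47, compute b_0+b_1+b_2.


For Sigma_47: b_0 = 1, b_1 = 2g = 94, b_2 = 1.
Total = 1 + 94 + 1 = 96

96


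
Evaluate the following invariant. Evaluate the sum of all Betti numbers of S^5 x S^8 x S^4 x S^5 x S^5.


Total Betti number is multiplicative under products.
Each S^d (d>=1) has total Betti number 2.
There are 5 sphere factors.
Total = 2^5 = 32

32


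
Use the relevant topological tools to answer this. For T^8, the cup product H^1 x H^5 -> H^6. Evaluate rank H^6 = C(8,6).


Cup product: H^p x H^q -> H^{p+q}; here p+q = 1+5 = 6.
rank H^k(T^n) = C(n,k).
C(8,6) = 28

28


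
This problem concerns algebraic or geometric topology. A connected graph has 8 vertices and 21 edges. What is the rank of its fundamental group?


For a connected graph: rank(pi_1) = b_1 = E - V + 1 = 1 - chi.
chi = V - E = 8 - 21 = -13.
rank = 1 - (-13) = 21 - 8 + 1 = 14

14


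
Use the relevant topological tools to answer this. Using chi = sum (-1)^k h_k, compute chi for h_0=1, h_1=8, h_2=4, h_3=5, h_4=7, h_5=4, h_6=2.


Handles of index k contribute (-1)^k to chi (same as CW cells).
chi = (1) + (-8) + (4) + (-5) + (7) + (-4) + (2) = -3

-3


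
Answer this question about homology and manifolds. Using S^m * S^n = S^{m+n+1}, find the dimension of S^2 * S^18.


Join of spheres: S^m * S^n = S^{m+n+1}.
dim = 2 + 18 + 1 = 21

21


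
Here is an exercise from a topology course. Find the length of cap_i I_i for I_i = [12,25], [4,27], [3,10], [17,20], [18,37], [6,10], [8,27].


Intersection = [max(a_i), min(b_i)] = [18, 10].
Since 18 > 10, the intersection is empty.
Length = 0

0


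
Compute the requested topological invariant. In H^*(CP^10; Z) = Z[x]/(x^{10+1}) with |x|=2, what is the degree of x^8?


|x| = 2 in H^*(CP^n).
|x^8| = 8 * |x| = 8 * 2 = 16

16


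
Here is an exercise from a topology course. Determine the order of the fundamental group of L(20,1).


pi_1(L(p,q)) = Z/pZ for any q coprime to p.
|pi_1(L(20,1))| = 20

20


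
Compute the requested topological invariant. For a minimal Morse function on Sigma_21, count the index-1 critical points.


A perfect Morse function has m_k = b_k.
For Sigma_21: b_0=1, b_1=2g=42, b_2=1.
Saddles m_1 = 2g = 42

42


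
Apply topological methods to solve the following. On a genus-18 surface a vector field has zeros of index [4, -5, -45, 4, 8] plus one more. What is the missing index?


Poincare-Hopf: sum of indices = chi(M).
chi(Sigma_18) = 2 - 2*18 = -34.
Sum of known indices = -34.
x = chi - (sum known) = -34 - (-34) = 0

0


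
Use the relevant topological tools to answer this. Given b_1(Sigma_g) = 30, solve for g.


For a closed orientable surface: b_1 = 2g.
30 = 2g
g = 30 / 2 = 15

15


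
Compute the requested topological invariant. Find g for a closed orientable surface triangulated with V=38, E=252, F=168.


chi = V - E + F = 38 - 252 + 168 = -46
For orientable closed surface: chi = 2 - 2g, so g = (2 - chi)/2.
g = (2 - (-46)) / 2 = 48 / 2 = 24

24


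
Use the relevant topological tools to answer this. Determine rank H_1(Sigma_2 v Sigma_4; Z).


For a wedge: H_1(A v B) = H_1(A) + H_1(B).
b_1(Sigma_2) = 4, b_1(Sigma_4) = 8.
b_1 = 4 + 8 = 12

12


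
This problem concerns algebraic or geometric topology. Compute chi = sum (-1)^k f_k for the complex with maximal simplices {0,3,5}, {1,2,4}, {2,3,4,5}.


Enumerate all faces; f-vector: f_0=6, f_1=10, f_2=6, f_3=1.
chi = sum (-1)^k f_k = 1

1


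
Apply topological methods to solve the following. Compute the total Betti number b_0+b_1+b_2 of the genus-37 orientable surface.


For Sigma_37: b_0 = 1, b_1 = 2g = 74, b_2 = 1.
Total = 1 + 74 + 1 = 76

76


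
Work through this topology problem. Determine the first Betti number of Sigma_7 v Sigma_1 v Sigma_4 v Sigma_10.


For a wedge X v Y: reduced H_k(X v Y) = H_k(X) + H_k(Y).
Each Sigma_g contributes b_1 = 2g.
b_1 = 14 + 2 + 8 + 20 = 44

44


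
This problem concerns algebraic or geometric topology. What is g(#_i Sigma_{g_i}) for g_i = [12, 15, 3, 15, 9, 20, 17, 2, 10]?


Genus is additive under connected sum of orientable surfaces.
g = 12 + 15 + 3 + 15 + 9 + 20 + 17 + 2 + 10 = 103

103


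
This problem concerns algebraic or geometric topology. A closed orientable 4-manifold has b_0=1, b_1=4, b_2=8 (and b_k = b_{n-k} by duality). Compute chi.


By Poincare duality b_k = b_{4-k}, so full Betti numbers: b_0=1, b_1=4, b_2=8, b_3=4, b_4=1.
chi = sum (-1)^k b_k = 2

2


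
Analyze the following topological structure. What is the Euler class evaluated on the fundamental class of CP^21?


For any closed oriented manifold, <e(TM),[M]> = chi(M).
chi(CP^21) = 21+1 = 22

22


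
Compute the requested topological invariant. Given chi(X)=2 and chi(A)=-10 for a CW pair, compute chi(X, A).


Relative Euler characteristic: chi(X, A) = chi(X) - chi(A).
= 2 - (-10) = 12

12


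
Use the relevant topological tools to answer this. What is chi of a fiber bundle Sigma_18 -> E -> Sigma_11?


For a fiber bundle F -> E -> B (with CW structure): chi(E) = chi(B) * chi(F).
chi(Sigma_11) = -20, chi(Sigma_18) = -34.
chi(E) = (-20) * (-34) = 680

680


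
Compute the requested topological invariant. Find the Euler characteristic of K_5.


K_5: V = 5, E = C(5,2) = 10.
chi = V - E = 5 - 10 = -5

-5


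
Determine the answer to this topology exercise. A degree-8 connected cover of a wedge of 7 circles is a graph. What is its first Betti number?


Nielsen-Schreier: an index-n subgroup of F_r is free of rank 1 + n(r-1).
Equivalently: chi(cover) = n*chi(base); chi(vee_r S^1) = 1 - 7 = -6.
chi(E) = 8*(-6) = -48; rank = 1 - chi(E) = 1 - (-48) = 49.
rank = 1 + 8*(7-1) = 1 + 48 = 49

49


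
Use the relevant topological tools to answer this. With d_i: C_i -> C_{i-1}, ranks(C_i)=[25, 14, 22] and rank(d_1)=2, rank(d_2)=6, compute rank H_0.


rank H_k = rank(ker d_k) - rank(im d_{k+1}).
rank(ker d_0) = rank(C_0) - rank(d_0) = 25 - 0 = 25.
rank(im d_{0+1}) = 2.
rank H_0 = 25 - 2 = 23

23


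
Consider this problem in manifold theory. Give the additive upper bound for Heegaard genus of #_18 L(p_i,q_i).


Heegaard genus satisfies g(A#B) <= g(A) + g(B).
Each lens space has g = 1.
Upper bound: 18 * 1 = 18

18


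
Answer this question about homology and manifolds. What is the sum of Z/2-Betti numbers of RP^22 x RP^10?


dim H^*(RP^n; Z/2) = n+1 (one Z/2 in each degree 0..n).
Total Betti number is multiplicative.
Total = (22+1) * (10+1) = 23 * 11 = 253

253


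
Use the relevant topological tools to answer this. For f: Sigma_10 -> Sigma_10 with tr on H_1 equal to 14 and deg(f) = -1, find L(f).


L(f) = tr(f_0*) - tr(f_1*) + tr(f_2*).
= 1 - (14) + (-1)
= -14

-14


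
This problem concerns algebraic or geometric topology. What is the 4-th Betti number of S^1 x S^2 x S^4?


Each S^d has Poincare polynomial 1 + t^d.
The product S^1 x S^2 x S^4 has Poincare polynomial prod(1+t^d_i).
Expanding: b_0=1, b_1=1, b_2=1, b_3=1, b_4=1, b_5=1, b_6=1, b_7=1.
b_4 = 1

1


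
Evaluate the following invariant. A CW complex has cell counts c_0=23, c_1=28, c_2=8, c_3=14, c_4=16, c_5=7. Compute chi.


chi = sum_k (-1)^k c_k.
= (-1)^0*23 + (-1)^1*28 + (-1)^2*8 + (-1)^3*14 + (-1)^4*16 + (-1)^5*7
= (23) + (-28) + (8) + (-14) + (16) + (-7)
= -2

-2


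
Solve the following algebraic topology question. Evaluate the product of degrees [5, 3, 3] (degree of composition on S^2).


Degree is multiplicative: deg(composition) = product of degrees.
= (5) * (3) * (3) = 45

45


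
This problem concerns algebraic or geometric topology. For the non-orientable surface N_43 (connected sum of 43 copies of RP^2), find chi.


For a non-orientable closed surface with k crosscaps: chi = 2 - k.
Here k = 43.
chi = 2 - 43 = -41

-41


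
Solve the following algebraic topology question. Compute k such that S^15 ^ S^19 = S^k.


S^m ^ S^n = S^{m+n}.
k = 15 + 19 = 34

34


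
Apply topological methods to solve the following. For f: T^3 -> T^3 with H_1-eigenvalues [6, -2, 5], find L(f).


For a torus self-map: L(f) = det(I - A) where A acts on H_1.
L(f) = (1-6) * (1--2) * (1-5) = -5 * 3 * -4 = 60

60


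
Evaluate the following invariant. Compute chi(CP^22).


CP^22 has one cell in each even dimension 0, 2, ..., 2*22 (22+1 cells total).
All cells are even-dimensional, so chi = number of cells.
chi = 22 + 1 = 23

23


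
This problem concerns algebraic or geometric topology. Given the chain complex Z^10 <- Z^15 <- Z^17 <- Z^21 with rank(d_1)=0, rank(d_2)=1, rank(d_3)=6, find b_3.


rank H_k = rank(ker d_k) - rank(im d_{k+1}).
rank(ker d_3) = rank(C_3) - rank(d_3) = 21 - 6 = 15.
rank(im d_{3+1}) = 0.
rank H_3 = 15 - 0 = 15

15


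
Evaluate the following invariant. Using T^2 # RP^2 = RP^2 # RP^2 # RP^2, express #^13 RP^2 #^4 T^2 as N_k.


Since a >= 1, the sum is non-orientable; each T^2 can be replaced by RP^2 # RP^2 (since T^2#RP^2 = 3RP^2).
Total crosscaps k = 13 + 2*4 = 21.
Check via chi: chi = 13*1 + 4*0 - (13+4-1)*2 = -19 = 2 - k = -19. Consistent.

21


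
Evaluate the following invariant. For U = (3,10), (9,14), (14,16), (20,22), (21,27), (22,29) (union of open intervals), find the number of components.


Sort and merge overlapping open intervals.
Merged: (3,14), (14,16), (20,29).
Number of components = 3

3


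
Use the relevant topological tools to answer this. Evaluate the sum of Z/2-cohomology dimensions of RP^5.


H^k(RP^5; Z/2) = Z/2 for each 0 <= k <= 5.
Total dimension = 5 + 1 = 6

6


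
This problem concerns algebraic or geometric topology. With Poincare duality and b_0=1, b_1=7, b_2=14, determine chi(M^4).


By Poincare duality b_k = b_{4-k}, so full Betti numbers: b_0=1, b_1=7, b_2=14, b_3=7, b_4=1.
chi = sum (-1)^k b_k = 2

2


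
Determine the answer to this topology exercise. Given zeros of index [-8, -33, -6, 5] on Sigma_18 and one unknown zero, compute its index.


Poincare-Hopf: sum of indices = chi(M).
chi(Sigma_18) = 2 - 2*18 = -34.
Sum of known indices = -42.
x = chi - (sum known) = -34 - (-42) = 8

8


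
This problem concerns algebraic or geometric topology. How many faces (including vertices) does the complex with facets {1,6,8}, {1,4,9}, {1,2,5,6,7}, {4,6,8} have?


Each maximal simplex on m vertices has 2^m - 1 nonempty faces.
Take the union (dedupe shared faces).
Total distinct faces = 44

44


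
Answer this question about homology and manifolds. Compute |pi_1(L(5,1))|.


pi_1(L(p,q)) = Z/pZ for any q coprime to p.
|pi_1(L(5,1))| = 5

5


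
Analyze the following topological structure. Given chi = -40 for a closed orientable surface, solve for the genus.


chi = 2 - 2g for closed orientable surfaces.
-40 = 2 - 2g
2g = 2 - (-40) = 42
g = 21

21


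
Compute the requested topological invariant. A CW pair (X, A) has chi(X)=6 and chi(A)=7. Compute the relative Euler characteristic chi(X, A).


Relative Euler characteristic: chi(X, A) = chi(X) - chi(A).
= 6 - (7) = -1

-1


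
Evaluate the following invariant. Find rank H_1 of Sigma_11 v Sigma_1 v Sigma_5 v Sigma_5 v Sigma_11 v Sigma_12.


For a wedge X v Y: reduced H_k(X v Y) = H_k(X) + H_k(Y).
Each Sigma_g contributes b_1 = 2g.
b_1 = 22 + 2 + 10 + 10 + 22 + 24 = 90

90


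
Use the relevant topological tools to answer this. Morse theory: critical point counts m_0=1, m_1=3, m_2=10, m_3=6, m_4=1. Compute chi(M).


Morse theory: chi(M) = sum_k (-1)^k m_k where m_k = #(index-k critical points).
= (1) + (-3) + (10) + (-6) + (1) = 3

3


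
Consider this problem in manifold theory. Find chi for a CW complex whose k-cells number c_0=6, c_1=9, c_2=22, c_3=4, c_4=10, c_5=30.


chi = sum_k (-1)^k c_k.
= (-1)^0*6 + (-1)^1*9 + (-1)^2*22 + (-1)^3*4 + (-1)^4*10 + (-1)^5*30
= (6) + (-9) + (22) + (-4) + (10) + (-30)
= -5

-5


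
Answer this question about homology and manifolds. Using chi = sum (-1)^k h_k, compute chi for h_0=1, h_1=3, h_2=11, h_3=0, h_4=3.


Handles of index k contribute (-1)^k to chi (same as CW cells).
chi = (1) + (-3) + (11) + (0) + (3) = 12

12


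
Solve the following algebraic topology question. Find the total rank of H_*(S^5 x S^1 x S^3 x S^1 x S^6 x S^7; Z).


Total Betti number is multiplicative under products.
Each S^d (d>=1) has total Betti number 2.
There are 6 sphere factors.
Total = 2^6 = 64

64


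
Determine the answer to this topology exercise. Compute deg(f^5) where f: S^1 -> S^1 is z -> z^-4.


deg(f) = -4. Degree is multiplicative: deg(f^5) = (deg f)^5.
deg(f^5) = (-4)^5 = -1024

-1024


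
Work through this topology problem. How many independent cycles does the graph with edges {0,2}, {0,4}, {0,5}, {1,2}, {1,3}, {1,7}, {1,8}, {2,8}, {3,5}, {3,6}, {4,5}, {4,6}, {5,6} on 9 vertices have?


b_1 = E - V + (number of components).
E = 13, V = 9, components = 1.
b_1 = 13 - 9 + 1 = 5

5


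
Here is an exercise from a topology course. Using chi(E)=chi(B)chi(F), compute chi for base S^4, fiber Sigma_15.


chi(S^4) = 2 (n even), chi(Sigma_15) = 2 - 2*15 = -28.
chi(E) = 2 * (-28) = -56

-56


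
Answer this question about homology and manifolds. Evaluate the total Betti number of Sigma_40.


For Sigma_40: b_0 = 1, b_1 = 2g = 80, b_2 = 1.
Total = 1 + 80 + 1 = 82

82


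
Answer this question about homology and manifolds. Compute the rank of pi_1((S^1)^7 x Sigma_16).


pi_1(A x B) = pi_1(A) x pi_1(B); rank of abelianization = b_1.
b_1(T^7) = 7, b_1(Sigma_16) = 2*16 = 32.
b_1(product) = 7 + 32 = 39

39


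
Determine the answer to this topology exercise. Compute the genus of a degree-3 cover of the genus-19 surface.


For an n-sheeted cover: chi(E) = n * chi(B).
chi(Sigma_19) = 2 - 2*19 = -36.
chi(E) = 3 * (-36) = -108.
genus(E) = (2 - chi(E))/2 = (2 - (-108))/2 = 110/2 = 55

55


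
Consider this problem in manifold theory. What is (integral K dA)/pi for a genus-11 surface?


Gauss-Bonnet: integral K dA = 2*pi*chi(M).
chi(Sigma_11) = 2 - 2*11 = -20.
(integral K dA)/pi = 2*chi = 2*(-20) = -40

-40


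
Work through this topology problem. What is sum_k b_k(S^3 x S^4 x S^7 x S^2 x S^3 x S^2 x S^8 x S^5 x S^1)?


Total Betti number is multiplicative under products.
Each S^d (d>=1) has total Betti number 2.
There are 9 sphere factors.
Total = 2^9 = 512

512


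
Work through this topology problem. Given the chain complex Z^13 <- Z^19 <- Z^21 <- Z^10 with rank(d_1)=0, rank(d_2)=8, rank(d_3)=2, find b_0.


rank H_k = rank(ker d_k) - rank(im d_{k+1}).
rank(ker d_0) = rank(C_0) - rank(d_0) = 13 - 0 = 13.
rank(im d_{0+1}) = 0.
rank H_0 = 13 - 0 = 13

13


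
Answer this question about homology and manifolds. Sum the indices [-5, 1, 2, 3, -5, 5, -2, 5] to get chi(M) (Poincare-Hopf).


Poincare-Hopf: chi(M) = sum of indices of zeros.
chi = (-5) + (1) + (2) + (3) + (-5) + (5) + (-2) + (5) = 4

4


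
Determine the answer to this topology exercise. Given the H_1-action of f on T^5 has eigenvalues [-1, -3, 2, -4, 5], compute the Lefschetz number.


For a torus self-map: L(f) = det(I - A) where A acts on H_1.
L(f) = (1--1) * (1--3) * (1-2) * (1--4) * (1-5) = 2 * 4 * -1 * 5 * -4 = 160

160


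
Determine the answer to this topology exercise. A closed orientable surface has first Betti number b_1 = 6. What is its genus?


For a closed orientable surface: b_1 = 2g.
6 = 2g
g = 6 / 2 = 3

3


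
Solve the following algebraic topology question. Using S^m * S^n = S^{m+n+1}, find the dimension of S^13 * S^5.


Join of spheres: S^m * S^n = S^{m+n+1}.
dim = 13 + 5 + 1 = 19

19


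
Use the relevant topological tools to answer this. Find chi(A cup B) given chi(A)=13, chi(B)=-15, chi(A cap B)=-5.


chi(A cup B) = chi(A) + chi(B) - chi(A cap B)
= 13 + (-15) - (-5)
= 3

3


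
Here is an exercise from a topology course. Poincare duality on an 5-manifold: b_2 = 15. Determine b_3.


Poincare duality for closed orientable n-manifolds: b_k = b_{n-k}.
Here n = 5, so b_3 = b_2 = 15

15


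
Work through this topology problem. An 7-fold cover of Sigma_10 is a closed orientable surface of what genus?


For an n-sheeted cover: chi(E) = n * chi(B).
chi(Sigma_10) = 2 - 2*10 = -18.
chi(E) = 7 * (-18) = -126.
genus(E) = (2 - chi(E))/2 = (2 - (-126))/2 = 128/2 = 64

64


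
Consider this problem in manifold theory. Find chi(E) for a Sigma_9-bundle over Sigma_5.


For a fiber bundle F -> E -> B (with CW structure): chi(E) = chi(B) * chi(F).
chi(Sigma_5) = -8, chi(Sigma_9) = -16.
chi(E) = (-8) * (-16) = 128

128


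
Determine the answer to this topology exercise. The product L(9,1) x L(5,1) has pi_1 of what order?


pi_1(X x Y) = pi_1(X) x pi_1(Y).
pi_1(L(9,1)) = Z/9, pi_1(L(5,1)) = Z/5.
|Z/9 x Z/5| = 9 * 5 = 45

45


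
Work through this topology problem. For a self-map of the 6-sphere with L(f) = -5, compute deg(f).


L(f) = 1 + (-1)^6 deg(f) on S^6.
-5 = 1 + (-1)^6 * deg(f)
(-1)^6 * deg(f) = -6
deg(f) = -6

-6


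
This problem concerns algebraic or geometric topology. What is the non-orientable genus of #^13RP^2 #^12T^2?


Since a >= 1, the sum is non-orientable; each T^2 can be replaced by RP^2 # RP^2 (since T^2#RP^2 = 3RP^2).
Total crosscaps k = 13 + 2*12 = 37.
Check via chi: chi = 13*1 + 12*0 - (13+12-1)*2 = -35 = 2 - k = -35. Consistent.

37


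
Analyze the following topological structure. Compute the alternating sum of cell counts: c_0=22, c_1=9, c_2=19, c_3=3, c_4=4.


chi = sum_k (-1)^k c_k.
= (-1)^0*22 + (-1)^1*9 + (-1)^2*19 + (-1)^3*3 + (-1)^4*4
= (22) + (-9) + (19) + (-3) + (4)
= 33

33


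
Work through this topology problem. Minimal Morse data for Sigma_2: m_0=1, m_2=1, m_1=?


A perfect Morse function has m_k = b_k.
For Sigma_2: b_0=1, b_1=2g=4, b_2=1.
Saddles m_1 = 2g = 4

4


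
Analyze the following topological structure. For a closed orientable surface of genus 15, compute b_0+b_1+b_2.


For Sigma_15: b_0 = 1, b_1 = 2g = 30, b_2 = 1.
Total = 1 + 30 + 1 = 32

32


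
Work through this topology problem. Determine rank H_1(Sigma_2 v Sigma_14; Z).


For a wedge: H_1(A v B) = H_1(A) + H_1(B).
b_1(Sigma_2) = 4, b_1(Sigma_14) = 28.
b_1 = 4 + 28 = 32

32


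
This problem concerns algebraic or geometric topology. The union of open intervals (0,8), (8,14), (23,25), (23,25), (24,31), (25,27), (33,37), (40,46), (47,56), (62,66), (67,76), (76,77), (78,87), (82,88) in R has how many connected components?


Sort and merge overlapping open intervals.
Merged: (0,8), (8,14), (23,31), (33,37), (40,46), (47,56), (62,66), (67,76), (76,77), (78,88).
Number of components = 10

10


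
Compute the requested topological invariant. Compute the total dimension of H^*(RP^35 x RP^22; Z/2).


dim H^*(RP^n; Z/2) = n+1 (one Z/2 in each degree 0..n).
Total Betti number is multiplicative.
Total = (35+1) * (22+1) = 36 * 23 = 828

828


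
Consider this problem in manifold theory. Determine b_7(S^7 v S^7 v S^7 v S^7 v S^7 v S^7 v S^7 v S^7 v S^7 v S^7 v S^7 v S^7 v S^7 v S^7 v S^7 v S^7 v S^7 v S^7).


For a wedge of spheres, H_k (k>0) is free on one generator per sphere of dimension k.
Spheres of dimension 7: count = 18.
b_7 = 18

18


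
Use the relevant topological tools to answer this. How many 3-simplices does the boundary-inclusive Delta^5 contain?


Delta^5 has 5+1 vertices. A 3-face is a choice of 3+1 vertices.
f_3 = C(5+1, 3+1) = C(6,4) = 15

15


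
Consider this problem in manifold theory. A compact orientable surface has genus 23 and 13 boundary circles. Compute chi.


For a compact orientable surface with genus g and b boundary components: chi = 2 - 2g - b.
chi = 2 - 2*23 - 13 = 2 - 46 - 13 = -57

-57


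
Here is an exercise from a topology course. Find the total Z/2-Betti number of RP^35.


H^k(RP^35; Z/2) = Z/2 for each 0 <= k <= 35.
Total dimension = 35 + 1 = 36

36


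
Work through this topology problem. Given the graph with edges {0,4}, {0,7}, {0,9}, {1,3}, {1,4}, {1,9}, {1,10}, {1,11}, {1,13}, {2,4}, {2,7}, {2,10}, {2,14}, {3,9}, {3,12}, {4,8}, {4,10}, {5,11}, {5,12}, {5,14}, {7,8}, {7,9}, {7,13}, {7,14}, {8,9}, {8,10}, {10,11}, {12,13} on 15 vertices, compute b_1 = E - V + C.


b_1 = E - V + (number of components).
E = 28, V = 15, components = 2.
b_1 = 28 - 15 + 2 = 15

15


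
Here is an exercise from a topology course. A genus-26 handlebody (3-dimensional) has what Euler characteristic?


A genus-g handlebody deformation retracts to a wedge of g circles.
chi(vee_g S^1) = 1 - g.
chi(H_26) = 1 - 26 = -25

-25


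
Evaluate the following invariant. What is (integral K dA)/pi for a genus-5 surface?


Gauss-Bonnet: integral K dA = 2*pi*chi(M).
chi(Sigma_5) = 2 - 2*5 = -8.
(integral K dA)/pi = 2*chi = 2*(-8) = -16

-16


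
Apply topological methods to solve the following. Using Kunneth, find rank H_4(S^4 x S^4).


Each S^d has Poincare polynomial 1 + t^d.
The product S^4 x S^4 has Poincare polynomial prod(1+t^d_i).
Expanding: b_0=1, b_4=2, b_8=1.
b_4 = 2

2


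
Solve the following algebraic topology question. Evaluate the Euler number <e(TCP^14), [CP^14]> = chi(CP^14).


For any closed oriented manifold, <e(TM),[M]> = chi(M).
chi(CP^14) = 14+1 = 15

15


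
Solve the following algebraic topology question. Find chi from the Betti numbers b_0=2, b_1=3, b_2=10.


chi = sum_k (-1)^k b_k.
= (2) + (-3) + (10)
= 9

9


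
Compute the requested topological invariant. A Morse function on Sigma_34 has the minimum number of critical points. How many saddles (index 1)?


A perfect Morse function has m_k = b_k.
For Sigma_34: b_0=1, b_1=2g=68, b_2=1.
Saddles m_1 = 2g = 68

68


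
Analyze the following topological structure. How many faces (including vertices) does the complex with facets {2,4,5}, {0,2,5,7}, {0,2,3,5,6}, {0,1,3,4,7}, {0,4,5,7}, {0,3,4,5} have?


Each maximal simplex on m vertices has 2^m - 1 nonempty faces.
Take the union (dedupe shared faces).
Total distinct faces = 73

73


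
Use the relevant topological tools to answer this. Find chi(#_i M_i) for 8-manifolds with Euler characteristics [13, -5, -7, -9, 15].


For n-manifolds: chi(A#B) = chi(A) + chi(B) - chi(S^8).
chi(S^8) = 1 + (-1)^8 = 2.
chi(#) = (sum chi_i) - (5-1)*chi(S^8) = 7 - 4*2 = -1

-1


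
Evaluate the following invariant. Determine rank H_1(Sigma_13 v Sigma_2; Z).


For a wedge: H_1(A v B) = H_1(A) + H_1(B).
b_1(Sigma_13) = 26, b_1(Sigma_2) = 4.
b_1 = 26 + 4 = 30

30


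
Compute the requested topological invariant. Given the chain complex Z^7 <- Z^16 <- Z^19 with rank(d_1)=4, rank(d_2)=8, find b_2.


rank H_k = rank(ker d_k) - rank(im d_{k+1}).
rank(ker d_2) = rank(C_2) - rank(d_2) = 19 - 8 = 11.
rank(im d_{2+1}) = 0.
rank H_2 = 11 - 0 = 11

11


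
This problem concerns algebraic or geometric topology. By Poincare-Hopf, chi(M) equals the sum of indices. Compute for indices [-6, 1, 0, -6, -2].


Poincare-Hopf: chi(M) = sum of indices of zeros.
chi = (-6) + (1) + (0) + (-6) + (-2) = -13

-13


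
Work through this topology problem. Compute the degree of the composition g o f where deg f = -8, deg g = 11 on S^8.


Degree is multiplicative under composition: deg(g o f) = deg(g) * deg(f).
= 11 * -8 = -88

-88


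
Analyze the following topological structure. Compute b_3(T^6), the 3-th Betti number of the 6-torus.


By the Kunneth formula, b_k(T^n) = C(n,k).
b_3(T^6) = C(6,3).
C(6,3) = 6!/(3!*3!) = 20

20


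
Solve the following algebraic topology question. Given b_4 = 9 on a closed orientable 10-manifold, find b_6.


Poincare duality for closed orientable n-manifolds: b_k = b_{n-k}.
Here n = 10, so b_6 = b_4 = 9

9


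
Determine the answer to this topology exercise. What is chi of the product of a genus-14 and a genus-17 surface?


chi(Sigma_14) = 2 - 2*14 = -26
chi(Sigma_17) = 2 - 2*17 = -32
chi(product) = (-26) * (-32) = 832

832


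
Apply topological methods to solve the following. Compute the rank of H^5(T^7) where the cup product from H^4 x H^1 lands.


Cup product: H^p x H^q -> H^{p+q}; here p+q = 4+1 = 5.
rank H^k(T^n) = C(n,k).
C(7,5) = 21

21


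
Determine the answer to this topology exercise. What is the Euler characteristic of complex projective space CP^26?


CP^26 has one cell in each even dimension 0, 2, ..., 2*26 (26+1 cells total).
All cells are even-dimensional, so chi = number of cells.
chi = 26 + 1 = 27

27


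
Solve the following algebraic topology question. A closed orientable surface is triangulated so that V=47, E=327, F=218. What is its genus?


chi = V - E + F = 47 - 327 + 218 = -62
For orientable closed surface: chi = 2 - 2g, so g = (2 - chi)/2.
g = (2 - (-62)) / 2 = 64 / 2 = 32

32


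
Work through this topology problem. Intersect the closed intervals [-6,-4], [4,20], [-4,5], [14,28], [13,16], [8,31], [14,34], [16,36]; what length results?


Intersection = [max(a_i), min(b_i)] = [16, -4].
Since 16 > -4, the intersection is empty.
Length = 0

0


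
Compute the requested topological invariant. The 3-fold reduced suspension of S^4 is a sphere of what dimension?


Each suspension raises dimension by 1: Sigma S^n = S^{n+1}.
Sigma^3 S^4 = S^{4+3} = S^7

7


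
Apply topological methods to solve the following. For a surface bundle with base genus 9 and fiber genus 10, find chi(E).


For a fiber bundle F -> E -> B (with CW structure): chi(E) = chi(B) * chi(F).
chi(Sigma_9) = -16, chi(Sigma_10) = -18.
chi(E) = (-16) * (-18) = 288

288


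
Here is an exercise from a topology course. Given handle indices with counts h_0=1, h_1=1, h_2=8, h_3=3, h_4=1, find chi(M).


Handles of index k contribute (-1)^k to chi (same as CW cells).
chi = (1) + (-1) + (8) + (-3) + (1) = 6

6


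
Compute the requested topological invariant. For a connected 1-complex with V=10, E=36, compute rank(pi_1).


For a connected graph: rank(pi_1) = b_1 = E - V + 1 = 1 - chi.
chi = V - E = 10 - 36 = -26.
rank = 1 - (-26) = 36 - 10 + 1 = 27

27


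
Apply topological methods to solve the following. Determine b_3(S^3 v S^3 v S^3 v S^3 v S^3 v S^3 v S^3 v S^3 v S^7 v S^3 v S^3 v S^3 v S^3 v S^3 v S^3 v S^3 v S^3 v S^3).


For a wedge of spheres, H_k (k>0) is free on one generator per sphere of dimension k.
Spheres of dimension 3: count = 17.
b_3 = 17

17


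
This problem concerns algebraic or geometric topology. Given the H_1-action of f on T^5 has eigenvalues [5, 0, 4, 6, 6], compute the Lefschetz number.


For a torus self-map: L(f) = det(I - A) where A acts on H_1.
L(f) = (1-5) * (1-0) * (1-4) * (1-6) * (1-6) = -4 * 1 * -3 * -5 * -5 = 300

300


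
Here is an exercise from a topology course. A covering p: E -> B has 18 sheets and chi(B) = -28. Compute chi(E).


For a finite covering: chi(E) = (number of sheets) * chi(B).
chi(E) = 18 * (-28) = -504

-504
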